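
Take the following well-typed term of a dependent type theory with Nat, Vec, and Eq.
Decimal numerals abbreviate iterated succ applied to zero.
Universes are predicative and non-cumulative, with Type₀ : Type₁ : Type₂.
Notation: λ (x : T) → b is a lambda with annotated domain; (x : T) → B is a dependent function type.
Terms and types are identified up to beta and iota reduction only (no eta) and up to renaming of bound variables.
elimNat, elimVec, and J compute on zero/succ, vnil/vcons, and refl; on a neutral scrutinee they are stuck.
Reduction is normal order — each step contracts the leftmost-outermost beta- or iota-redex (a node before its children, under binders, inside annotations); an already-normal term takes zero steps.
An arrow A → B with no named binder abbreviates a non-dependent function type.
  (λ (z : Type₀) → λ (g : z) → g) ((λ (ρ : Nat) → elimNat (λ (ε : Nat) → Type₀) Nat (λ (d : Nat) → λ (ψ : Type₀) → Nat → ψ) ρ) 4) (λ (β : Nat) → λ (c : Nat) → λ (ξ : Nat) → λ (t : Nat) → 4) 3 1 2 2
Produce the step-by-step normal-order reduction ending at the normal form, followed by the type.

normal-order reduction sequence:
  (λ (z : Type₀) → λ (g : z) → g) ((λ (ρ : Nat) → elimNat (λ (ε : Nat) → Type₀) Nat (λ (d : Nat) → λ (ψ : Type₀) → Nat → ψ) ρ) 4) (λ (β : Nat) → λ (c : Nat) → λ (ξ : Nat) → λ (t : Nat) → 4) 3 1 2 2
  ~> (λ (z : (λ (g : Nat) → elimNat (λ (ρ : Nat) → Type₀) Nat (λ (ε : Nat) → λ (d : Type₀) → Nat → d) g) 4) → z) (λ (ψ : Nat) → λ (β : Nat) → λ (c : Nat) → λ (ξ : Nat) → 4) 3 1 2 2
  ~> (λ (z : Nat) → λ (g : Nat) → λ (ρ : Nat) → λ (ε : Nat) → 4) 3 1 2 2
  ~> (λ (z : Nat) → λ (g : Nat) → λ (ρ : Nat) → 4) 1 2 2
  ~> (λ (z : Nat) → λ (g : Nat) → 4) 2 2
  ~> (λ (z : Nat) → 4) 2
  ~> 4
inferred type:
  Nat


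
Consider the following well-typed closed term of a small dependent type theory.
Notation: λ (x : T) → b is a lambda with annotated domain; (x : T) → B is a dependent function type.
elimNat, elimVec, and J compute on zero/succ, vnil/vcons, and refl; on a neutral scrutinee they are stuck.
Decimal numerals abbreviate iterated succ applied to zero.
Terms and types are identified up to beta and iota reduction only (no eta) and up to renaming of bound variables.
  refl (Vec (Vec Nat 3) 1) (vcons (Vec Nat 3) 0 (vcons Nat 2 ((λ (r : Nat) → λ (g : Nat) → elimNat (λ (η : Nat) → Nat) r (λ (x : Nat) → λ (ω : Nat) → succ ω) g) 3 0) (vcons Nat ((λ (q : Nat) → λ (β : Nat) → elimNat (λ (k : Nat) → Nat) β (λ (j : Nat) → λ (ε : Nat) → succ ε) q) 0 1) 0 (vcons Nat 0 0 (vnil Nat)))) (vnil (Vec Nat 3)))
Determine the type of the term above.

type:
  Eq (Vec (Vec Nat 3) 1) (vcons (Vec Nat 3) 0 (vcons Nat 2 3 (vcons Nat 1 0 (vcons Nat 0 0 (vnil Nat)))) (vnil (Vec Nat 3))) (vcons (Vec Nat 3) 0 (vcons Nat 2 3 (vcons Nat 1 0 (vcons Nat 0 0 (vnil Nat)))) (vnil (Vec Nat 3)))


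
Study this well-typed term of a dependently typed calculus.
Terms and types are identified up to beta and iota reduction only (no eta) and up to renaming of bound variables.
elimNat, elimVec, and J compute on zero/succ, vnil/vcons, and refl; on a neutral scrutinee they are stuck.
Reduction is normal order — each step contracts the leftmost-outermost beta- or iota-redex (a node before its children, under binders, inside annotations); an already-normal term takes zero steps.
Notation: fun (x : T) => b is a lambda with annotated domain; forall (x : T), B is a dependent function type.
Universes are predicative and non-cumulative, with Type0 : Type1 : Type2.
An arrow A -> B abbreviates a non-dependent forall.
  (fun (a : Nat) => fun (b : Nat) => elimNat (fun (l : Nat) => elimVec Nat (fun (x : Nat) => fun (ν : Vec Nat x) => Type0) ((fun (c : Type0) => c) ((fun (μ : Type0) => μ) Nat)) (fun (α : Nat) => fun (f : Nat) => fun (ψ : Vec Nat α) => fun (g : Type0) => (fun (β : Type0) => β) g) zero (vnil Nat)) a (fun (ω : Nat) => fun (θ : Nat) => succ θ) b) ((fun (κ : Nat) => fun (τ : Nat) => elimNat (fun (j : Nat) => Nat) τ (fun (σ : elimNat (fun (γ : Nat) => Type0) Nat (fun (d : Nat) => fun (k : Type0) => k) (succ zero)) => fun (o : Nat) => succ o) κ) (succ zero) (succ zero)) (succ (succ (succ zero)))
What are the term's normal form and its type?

reduced normal form:
  succ (succ (succ (succ (succ zero))))
inferred type:
  Nat
observation: reduction starts at a beta-redex, and 18 normal-order steps reach the normal form.


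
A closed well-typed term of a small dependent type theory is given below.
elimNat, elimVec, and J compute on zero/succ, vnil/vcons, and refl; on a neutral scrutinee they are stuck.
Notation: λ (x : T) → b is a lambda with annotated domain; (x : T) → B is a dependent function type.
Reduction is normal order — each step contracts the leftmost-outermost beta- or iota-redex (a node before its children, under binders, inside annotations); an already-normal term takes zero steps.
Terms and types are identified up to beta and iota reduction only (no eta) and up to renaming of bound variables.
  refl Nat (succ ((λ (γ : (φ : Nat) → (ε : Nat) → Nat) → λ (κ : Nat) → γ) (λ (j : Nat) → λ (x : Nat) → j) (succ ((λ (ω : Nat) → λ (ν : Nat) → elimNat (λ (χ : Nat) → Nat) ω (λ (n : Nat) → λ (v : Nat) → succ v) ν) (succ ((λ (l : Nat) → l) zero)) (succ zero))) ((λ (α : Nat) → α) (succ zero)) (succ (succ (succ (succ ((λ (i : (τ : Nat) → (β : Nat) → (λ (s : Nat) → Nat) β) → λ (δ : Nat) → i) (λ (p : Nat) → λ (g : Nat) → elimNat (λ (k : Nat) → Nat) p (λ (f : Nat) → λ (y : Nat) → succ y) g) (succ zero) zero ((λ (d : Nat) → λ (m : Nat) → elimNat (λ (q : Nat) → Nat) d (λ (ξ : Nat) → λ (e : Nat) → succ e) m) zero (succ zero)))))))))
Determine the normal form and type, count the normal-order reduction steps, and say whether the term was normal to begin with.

reduced normal form:
  refl Nat (succ (succ zero))
the term's type:
  Eq Nat (succ (succ zero)) (succ (succ zero))
reduction steps (normal order): 5
started in normal form: no
first contracted redex: a beta-redex


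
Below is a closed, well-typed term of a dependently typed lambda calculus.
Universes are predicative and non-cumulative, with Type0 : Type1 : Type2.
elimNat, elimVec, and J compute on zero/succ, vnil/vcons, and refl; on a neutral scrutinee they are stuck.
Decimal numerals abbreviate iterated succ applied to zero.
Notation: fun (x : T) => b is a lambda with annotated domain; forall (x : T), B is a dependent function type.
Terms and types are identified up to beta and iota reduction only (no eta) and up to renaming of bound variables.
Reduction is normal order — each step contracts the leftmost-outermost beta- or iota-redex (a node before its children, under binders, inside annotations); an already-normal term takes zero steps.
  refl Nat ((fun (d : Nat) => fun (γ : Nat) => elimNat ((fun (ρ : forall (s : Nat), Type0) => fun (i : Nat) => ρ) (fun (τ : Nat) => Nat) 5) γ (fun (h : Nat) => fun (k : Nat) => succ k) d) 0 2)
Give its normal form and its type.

resulting normal form:
  refl Nat 2
inferred type:
  Eq Nat 2 2
observation: the leftmost-outermost redex is a beta-redex, and normalization takes 3 steps.


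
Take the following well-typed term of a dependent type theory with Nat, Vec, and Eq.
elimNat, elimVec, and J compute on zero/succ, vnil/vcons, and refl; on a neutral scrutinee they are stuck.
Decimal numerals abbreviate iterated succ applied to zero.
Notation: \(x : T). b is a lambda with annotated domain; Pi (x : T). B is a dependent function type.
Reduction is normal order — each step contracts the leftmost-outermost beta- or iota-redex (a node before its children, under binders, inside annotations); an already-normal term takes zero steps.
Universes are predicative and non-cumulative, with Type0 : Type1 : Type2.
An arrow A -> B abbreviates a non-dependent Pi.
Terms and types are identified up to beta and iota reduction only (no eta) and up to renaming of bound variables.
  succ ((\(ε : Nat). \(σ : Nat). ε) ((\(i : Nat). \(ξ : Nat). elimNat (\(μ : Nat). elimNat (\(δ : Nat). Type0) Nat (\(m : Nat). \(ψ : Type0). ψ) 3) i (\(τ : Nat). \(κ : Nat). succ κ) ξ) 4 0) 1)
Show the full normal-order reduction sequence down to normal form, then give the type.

reduction (normal order):
  succ ((\(ε : Nat). \(σ : Nat). ε) ((\(i : Nat). \(ξ : Nat). elimNat (\(μ : Nat). elimNat (\(δ : Nat). Type0) Nat (\(m : Nat). \(ψ : Type0). ψ) 3) i (\(τ : Nat). \(κ : Nat). succ κ) ξ) 4 0) 1)
  ~> succ ((\(ε : Nat). (\(σ : Nat). \(i : Nat). elimNat (\(ξ : Nat). elimNat (\(μ : Nat). Type0) Nat (\(δ : Nat). \(m : Type0). m) 3) σ (\(ψ : Nat). \(τ : Nat). succ τ) i) 4 0) 1)
  ~> succ ((\(ε : Nat). \(σ : Nat). elimNat (\(i : Nat). elimNat (\(ξ : Nat). Type0) Nat (\(μ : Nat). \(δ : Type0). δ) 3) ε (\(m : Nat). \(ψ : Nat). succ ψ) σ) 4 0)
  ~> succ ((\(ε : Nat). elimNat (\(σ : Nat). elimNat (\(i : Nat). Type0) Nat (\(ξ : Nat). \(μ : Type0). μ) 3) 4 (\(δ : Nat). \(m : Nat). succ m) ε) 0)
  ~> succ (elimNat (\(ε : Nat). elimNat (\(σ : Nat). Type0) Nat (\(i : Nat). \(ξ : Type0). ξ) 3) 4 (\(μ : Nat). \(δ : Nat). succ δ) 0)
  ~> 5
the term's type:
  Nat


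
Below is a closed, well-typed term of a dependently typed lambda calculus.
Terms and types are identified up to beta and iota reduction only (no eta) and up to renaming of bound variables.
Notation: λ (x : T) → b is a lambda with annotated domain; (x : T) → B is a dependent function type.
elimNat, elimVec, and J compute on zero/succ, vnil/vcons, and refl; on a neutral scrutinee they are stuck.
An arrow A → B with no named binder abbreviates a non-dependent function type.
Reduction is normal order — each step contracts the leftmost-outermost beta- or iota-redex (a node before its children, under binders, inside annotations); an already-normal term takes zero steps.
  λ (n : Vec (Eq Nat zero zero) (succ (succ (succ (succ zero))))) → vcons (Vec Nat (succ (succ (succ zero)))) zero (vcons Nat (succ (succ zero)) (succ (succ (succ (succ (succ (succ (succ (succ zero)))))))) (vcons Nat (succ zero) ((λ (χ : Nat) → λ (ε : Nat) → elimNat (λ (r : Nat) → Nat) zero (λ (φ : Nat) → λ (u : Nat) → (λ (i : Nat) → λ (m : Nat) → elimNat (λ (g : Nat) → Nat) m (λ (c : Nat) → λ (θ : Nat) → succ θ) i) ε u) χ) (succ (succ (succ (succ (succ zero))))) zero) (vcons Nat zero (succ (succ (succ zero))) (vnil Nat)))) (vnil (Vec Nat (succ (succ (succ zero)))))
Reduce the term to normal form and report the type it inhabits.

resulting normal form:
  λ (n : Vec (Eq Nat zero zero) (succ (succ (succ (succ zero))))) → vcons (Vec Nat (succ (succ (succ zero)))) zero (vcons Nat (succ (succ zero)) (succ (succ (succ (succ (succ (succ (succ (succ zero)))))))) (vcons Nat (succ zero) zero (vcons Nat zero (succ (succ (succ zero))) (vnil Nat)))) (vnil (Vec Nat (succ (succ (succ zero)))))
the term's type:
  Vec (Eq Nat zero zero) (succ (succ (succ (succ zero)))) → Vec (Vec Nat (succ (succ (succ zero)))) (succ zero)
observation: the leftmost-outermost redex is a beta-redex, and normalization takes 33 steps.


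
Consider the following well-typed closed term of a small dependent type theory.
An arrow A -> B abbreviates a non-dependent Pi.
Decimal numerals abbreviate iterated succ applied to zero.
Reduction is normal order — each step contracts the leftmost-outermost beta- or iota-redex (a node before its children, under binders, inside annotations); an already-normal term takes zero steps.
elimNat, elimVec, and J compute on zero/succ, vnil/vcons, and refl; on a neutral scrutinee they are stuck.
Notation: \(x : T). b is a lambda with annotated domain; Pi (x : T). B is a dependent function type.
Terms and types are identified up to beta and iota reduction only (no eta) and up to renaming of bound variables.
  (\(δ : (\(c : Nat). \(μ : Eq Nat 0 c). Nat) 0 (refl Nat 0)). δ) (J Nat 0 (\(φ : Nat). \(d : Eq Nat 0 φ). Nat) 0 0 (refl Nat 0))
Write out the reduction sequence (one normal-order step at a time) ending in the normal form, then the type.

reduction (normal order):
  (\(δ : (\(c : Nat). \(μ : Eq Nat 0 c). Nat) 0 (refl Nat 0)). δ) (J Nat 0 (\(φ : Nat). \(d : Eq Nat 0 φ). Nat) 0 0 (refl Nat 0))
  ~> J Nat 0 (\(δ : Nat). \(c : Eq Nat 0 δ). Nat) 0 0 (refl Nat 0)
  ~> 0
the term's type:
  Nat


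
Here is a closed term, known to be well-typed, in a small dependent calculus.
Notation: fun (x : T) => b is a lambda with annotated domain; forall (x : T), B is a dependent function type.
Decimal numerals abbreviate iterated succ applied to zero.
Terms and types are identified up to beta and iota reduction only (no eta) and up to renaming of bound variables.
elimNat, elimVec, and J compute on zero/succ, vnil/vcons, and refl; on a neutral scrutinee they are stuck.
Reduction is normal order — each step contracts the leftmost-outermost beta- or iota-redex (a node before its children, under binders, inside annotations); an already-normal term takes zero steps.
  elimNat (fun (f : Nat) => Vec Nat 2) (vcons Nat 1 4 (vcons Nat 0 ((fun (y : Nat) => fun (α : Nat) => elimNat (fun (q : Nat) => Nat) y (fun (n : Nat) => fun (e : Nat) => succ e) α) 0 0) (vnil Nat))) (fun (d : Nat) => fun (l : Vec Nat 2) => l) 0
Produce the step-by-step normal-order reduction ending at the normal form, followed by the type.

normal-order reduction sequence:
  elimNat (fun (f : Nat) => Vec Nat 2) (vcons Nat 1 4 (vcons Nat 0 ((fun (y : Nat) => fun (α : Nat) => elimNat (fun (q : Nat) => Nat) y (fun (n : Nat) => fun (e : Nat) => succ e) α) 0 0) (vnil Nat))) (fun (d : Nat) => fun (l : Vec Nat 2) => l) 0
  ~> vcons Nat 1 4 (vcons Nat 0 ((fun (f : Nat) => fun (y : Nat) => elimNat (fun (α : Nat) => Nat) f (fun (q : Nat) => fun (n : Nat) => succ n) y) 0 0) (vnil Nat))
  ~> vcons Nat 1 4 (vcons Nat 0 ((fun (f : Nat) => elimNat (fun (y : Nat) => Nat) 0 (fun (α : Nat) => fun (q : Nat) => succ q) f) 0) (vnil Nat))
  ~> vcons Nat 1 4 (vcons Nat 0 (elimNat (fun (f : Nat) => Nat) 0 (fun (y : Nat) => fun (α : Nat) => succ α) 0) (vnil Nat))
  ~> vcons Nat 1 4 (vcons Nat 0 0 (vnil Nat))
type:
  Vec Nat 2


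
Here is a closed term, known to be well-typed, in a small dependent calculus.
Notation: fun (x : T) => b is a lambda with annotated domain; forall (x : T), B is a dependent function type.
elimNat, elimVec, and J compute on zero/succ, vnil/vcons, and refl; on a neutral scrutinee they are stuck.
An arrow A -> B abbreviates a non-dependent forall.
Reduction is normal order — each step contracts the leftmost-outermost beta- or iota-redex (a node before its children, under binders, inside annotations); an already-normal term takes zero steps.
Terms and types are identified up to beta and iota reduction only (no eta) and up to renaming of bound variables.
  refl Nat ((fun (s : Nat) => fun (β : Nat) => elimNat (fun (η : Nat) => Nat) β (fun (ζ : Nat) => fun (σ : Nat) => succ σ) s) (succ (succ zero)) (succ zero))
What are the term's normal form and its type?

reduced normal form:
  refl Nat (succ (succ (succ zero)))
the term's type:
  Eq Nat (succ (succ (succ zero))) (succ (succ (succ zero)))
observation: the leftmost-outermost redex is a beta-redex, and normalization takes 9 steps.


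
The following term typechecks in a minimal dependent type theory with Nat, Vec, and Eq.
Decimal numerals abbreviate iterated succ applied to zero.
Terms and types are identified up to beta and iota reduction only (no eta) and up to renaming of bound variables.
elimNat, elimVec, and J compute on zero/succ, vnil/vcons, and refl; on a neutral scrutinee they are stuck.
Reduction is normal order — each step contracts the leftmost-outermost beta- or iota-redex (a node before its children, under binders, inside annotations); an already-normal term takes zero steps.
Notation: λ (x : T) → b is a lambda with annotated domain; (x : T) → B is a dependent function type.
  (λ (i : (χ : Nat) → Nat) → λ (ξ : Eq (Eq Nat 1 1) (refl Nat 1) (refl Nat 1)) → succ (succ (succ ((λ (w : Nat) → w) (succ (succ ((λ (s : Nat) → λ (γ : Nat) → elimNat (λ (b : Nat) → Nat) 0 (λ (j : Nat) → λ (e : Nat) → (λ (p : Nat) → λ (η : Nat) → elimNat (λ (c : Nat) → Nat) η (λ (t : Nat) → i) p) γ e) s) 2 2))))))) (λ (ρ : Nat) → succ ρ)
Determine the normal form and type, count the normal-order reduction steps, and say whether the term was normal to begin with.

reduced normal form:
  λ (i : Eq (Eq Nat 1 1) (refl Nat 1) (refl Nat 1)) → 9
inferred type:
  (i : Eq (Eq Nat 1 1) (refl Nat 1) (refl Nat 1)) → Nat
reduction steps (normal order): 29
term was already normal: no
first redex: a beta-redex


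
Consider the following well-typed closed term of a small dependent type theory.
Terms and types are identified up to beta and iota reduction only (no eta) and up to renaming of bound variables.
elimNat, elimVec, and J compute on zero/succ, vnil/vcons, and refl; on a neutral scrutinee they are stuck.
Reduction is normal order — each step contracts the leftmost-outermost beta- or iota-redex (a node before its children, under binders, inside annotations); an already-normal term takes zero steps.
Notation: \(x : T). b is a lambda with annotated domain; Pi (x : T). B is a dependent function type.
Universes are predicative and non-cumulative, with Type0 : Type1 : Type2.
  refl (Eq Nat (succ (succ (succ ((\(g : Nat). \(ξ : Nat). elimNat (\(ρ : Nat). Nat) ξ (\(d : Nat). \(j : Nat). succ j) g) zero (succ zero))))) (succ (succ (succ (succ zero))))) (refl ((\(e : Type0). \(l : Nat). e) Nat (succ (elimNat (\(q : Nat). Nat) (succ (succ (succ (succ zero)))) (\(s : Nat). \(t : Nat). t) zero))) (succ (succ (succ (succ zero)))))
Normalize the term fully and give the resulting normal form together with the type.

normal form:
  refl (Eq Nat (succ (succ (succ (succ zero)))) (succ (succ (succ (succ zero))))) (refl Nat (succ (succ (succ (succ zero)))))
inferred type:
  Eq (Eq Nat (succ (succ (succ (succ zero)))) (succ (succ (succ (succ zero))))) (refl Nat (succ (succ (succ (succ zero))))) (refl Nat (succ (succ (succ (succ zero)))))


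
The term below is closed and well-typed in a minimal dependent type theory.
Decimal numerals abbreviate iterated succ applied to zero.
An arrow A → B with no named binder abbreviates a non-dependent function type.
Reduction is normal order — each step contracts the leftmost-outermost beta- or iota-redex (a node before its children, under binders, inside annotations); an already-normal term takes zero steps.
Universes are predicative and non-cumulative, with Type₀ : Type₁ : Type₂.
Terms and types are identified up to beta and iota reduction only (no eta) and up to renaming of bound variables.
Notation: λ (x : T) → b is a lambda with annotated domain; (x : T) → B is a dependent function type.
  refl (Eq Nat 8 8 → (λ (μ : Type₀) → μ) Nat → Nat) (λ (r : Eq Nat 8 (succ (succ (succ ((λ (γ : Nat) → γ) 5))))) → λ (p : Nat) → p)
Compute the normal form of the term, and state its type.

reduced normal form:
  refl (Eq Nat 8 8 → Nat → Nat) (λ (μ : Eq Nat 8 8) → λ (r : Nat) → r)
inferred type:
  Eq (Eq Nat 8 8 → Nat → Nat) (λ (μ : Eq Nat 8 8) → λ (r : Nat) → r) (λ (γ : Eq Nat 8 8) → λ (p : Nat) → p)


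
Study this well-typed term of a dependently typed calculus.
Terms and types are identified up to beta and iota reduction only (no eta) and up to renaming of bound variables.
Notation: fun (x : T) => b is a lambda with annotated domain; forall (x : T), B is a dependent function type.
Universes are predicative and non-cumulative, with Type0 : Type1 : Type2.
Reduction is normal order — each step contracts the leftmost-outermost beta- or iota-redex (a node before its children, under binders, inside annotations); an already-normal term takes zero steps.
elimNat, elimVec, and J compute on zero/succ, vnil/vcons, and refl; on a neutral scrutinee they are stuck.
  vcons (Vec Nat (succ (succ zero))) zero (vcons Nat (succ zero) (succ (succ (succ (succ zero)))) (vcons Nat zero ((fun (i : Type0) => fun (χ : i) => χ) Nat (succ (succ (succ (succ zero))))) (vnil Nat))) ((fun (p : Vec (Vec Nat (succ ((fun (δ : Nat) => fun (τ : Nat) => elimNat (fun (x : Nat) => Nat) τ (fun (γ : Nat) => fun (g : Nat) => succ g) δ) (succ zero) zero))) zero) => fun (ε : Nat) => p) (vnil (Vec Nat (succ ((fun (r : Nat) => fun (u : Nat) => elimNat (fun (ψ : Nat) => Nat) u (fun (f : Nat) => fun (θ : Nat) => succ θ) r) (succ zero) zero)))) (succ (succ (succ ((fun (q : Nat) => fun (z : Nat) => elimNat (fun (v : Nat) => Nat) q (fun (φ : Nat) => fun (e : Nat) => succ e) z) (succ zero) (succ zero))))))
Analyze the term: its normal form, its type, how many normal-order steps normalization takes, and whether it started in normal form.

normal form:
  vcons (Vec Nat (succ (succ zero))) zero (vcons Nat (succ zero) (succ (succ (succ (succ zero)))) (vcons Nat zero (succ (succ (succ (succ zero)))) (vnil Nat))) (vnil (Vec Nat (succ (succ zero))))
the term's type:
  Vec (Vec Nat (succ (succ zero))) (succ zero)
steps to reach normal form (normal order): 10
started in normal form: no
first redex: a beta-redex


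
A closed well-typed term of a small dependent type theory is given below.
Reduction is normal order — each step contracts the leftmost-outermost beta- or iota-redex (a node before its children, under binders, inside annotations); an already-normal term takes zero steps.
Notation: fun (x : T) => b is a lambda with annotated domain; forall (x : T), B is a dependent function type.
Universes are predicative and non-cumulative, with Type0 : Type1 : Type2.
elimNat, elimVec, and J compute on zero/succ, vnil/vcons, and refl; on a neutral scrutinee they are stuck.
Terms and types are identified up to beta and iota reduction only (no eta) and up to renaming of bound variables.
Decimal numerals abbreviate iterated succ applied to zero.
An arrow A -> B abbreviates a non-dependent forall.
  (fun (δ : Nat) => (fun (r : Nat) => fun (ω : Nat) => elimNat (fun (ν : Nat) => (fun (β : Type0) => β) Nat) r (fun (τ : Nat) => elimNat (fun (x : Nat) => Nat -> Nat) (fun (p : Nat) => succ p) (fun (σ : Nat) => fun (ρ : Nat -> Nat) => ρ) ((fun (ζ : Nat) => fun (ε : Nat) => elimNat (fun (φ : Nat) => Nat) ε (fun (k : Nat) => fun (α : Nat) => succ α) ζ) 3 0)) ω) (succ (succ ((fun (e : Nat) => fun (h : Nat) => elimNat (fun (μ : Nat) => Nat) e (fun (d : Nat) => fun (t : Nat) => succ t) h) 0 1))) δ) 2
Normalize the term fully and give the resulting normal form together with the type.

resulting normal form:
  5
type:
  Nat


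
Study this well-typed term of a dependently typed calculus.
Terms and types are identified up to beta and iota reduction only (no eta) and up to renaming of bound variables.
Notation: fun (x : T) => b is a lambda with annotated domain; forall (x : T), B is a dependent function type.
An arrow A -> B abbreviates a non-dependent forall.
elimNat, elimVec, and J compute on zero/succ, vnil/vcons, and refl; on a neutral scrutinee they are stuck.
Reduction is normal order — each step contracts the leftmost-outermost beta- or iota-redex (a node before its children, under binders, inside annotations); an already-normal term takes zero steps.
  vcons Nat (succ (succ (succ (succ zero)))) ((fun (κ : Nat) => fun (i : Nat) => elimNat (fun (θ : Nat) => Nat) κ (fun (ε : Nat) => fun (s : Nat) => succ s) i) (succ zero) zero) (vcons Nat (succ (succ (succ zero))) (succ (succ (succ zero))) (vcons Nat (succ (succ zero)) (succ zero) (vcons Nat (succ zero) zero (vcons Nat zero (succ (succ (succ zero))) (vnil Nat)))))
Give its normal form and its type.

normal form:
  vcons Nat (succ (succ (succ (succ zero)))) (succ zero) (vcons Nat (succ (succ (succ zero))) (succ (succ (succ zero))) (vcons Nat (succ (succ zero)) (succ zero) (vcons Nat (succ zero) zero (vcons Nat zero (succ (succ (succ zero))) (vnil Nat)))))
the term's type:
  Vec Nat (succ (succ (succ (succ (succ zero)))))
observation: 3 normal-order steps separate the term from its normal form.


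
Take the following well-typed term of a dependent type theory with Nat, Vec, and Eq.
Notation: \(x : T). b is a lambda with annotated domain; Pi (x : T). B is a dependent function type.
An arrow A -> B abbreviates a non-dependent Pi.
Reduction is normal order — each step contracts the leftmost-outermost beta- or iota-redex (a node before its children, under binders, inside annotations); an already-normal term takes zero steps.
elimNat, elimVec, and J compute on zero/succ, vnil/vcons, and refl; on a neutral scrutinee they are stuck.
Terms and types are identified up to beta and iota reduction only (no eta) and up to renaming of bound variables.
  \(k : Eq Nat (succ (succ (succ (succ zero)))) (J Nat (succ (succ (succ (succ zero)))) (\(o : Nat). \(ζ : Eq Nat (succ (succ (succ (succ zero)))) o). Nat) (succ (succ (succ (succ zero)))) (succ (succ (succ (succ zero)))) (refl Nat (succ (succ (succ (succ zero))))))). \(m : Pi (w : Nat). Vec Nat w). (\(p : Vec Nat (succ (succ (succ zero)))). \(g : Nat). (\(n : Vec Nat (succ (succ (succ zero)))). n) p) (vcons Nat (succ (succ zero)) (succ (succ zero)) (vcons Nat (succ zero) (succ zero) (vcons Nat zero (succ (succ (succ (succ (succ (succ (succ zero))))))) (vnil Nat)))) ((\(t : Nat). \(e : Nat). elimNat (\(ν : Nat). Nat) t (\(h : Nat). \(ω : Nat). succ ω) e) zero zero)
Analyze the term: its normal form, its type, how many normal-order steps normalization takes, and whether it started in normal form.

normal form:
  \(k : Eq Nat (succ (succ (succ (succ zero)))) (succ (succ (succ (succ zero))))). \(o : Pi (ζ : Nat). Vec Nat ζ). vcons Nat (succ (succ zero)) (succ (succ zero)) (vcons Nat (succ zero) (succ zero) (vcons Nat zero (succ (succ (succ (succ (succ (succ (succ zero))))))) (vnil Nat)))
type:
  Eq Nat (succ (succ (succ (succ zero)))) (succ (succ (succ (succ zero)))) -> (Pi (k : Nat). Vec Nat k) -> Vec Nat (succ (succ (succ zero)))
reduction steps (normal order): 4
started in normal form: no
first redex: a J iota-redex


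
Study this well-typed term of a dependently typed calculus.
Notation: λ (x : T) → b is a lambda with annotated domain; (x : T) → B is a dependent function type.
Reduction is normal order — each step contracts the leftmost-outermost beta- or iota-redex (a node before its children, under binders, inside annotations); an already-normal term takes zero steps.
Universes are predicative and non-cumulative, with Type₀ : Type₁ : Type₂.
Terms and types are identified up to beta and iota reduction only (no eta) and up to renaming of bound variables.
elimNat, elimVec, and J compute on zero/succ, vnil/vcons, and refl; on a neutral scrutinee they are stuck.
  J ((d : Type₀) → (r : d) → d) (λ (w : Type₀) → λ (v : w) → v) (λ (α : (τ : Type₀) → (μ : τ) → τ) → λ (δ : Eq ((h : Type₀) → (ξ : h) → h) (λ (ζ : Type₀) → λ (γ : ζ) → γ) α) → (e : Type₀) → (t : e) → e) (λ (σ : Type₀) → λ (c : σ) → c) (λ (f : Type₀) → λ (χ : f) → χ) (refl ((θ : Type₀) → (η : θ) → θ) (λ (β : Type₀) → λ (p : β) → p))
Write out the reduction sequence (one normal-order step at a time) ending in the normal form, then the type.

reduction (normal order):
  J ((d : Type₀) → (r : d) → d) (λ (w : Type₀) → λ (v : w) → v) (λ (α : (τ : Type₀) → (μ : τ) → τ) → λ (δ : Eq ((h : Type₀) → (ξ : h) → h) (λ (ζ : Type₀) → λ (γ : ζ) → γ) α) → (e : Type₀) → (t : e) → e) (λ (σ : Type₀) → λ (c : σ) → c) (λ (f : Type₀) → λ (χ : f) → χ) (refl ((θ : Type₀) → (η : θ) → θ) (λ (β : Type₀) → λ (p : β) → p))
  ~> λ (d : Type₀) → λ (r : d) → r
type:
  (d : Type₀) → (r : d) → d


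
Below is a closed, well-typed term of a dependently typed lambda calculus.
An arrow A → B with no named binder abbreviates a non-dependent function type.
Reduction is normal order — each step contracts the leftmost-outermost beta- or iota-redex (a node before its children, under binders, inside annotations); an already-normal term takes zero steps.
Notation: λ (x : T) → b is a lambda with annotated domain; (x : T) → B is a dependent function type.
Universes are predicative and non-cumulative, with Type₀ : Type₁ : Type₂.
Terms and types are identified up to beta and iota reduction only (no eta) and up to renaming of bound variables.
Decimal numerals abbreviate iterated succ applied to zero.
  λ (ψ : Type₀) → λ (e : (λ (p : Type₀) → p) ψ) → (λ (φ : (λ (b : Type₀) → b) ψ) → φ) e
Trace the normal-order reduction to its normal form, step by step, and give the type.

normal-order reduction sequence:
  λ (ψ : Type₀) → λ (e : (λ (p : Type₀) → p) ψ) → (λ (φ : (λ (b : Type₀) → b) ψ) → φ) e
  ~> λ (ψ : Type₀) → λ (e : ψ) → (λ (p : (λ (φ : Type₀) → φ) ψ) → p) e
  ~> λ (ψ : Type₀) → λ (e : ψ) → e
inferred type:
  (ψ : Type₀) → ψ → ψ


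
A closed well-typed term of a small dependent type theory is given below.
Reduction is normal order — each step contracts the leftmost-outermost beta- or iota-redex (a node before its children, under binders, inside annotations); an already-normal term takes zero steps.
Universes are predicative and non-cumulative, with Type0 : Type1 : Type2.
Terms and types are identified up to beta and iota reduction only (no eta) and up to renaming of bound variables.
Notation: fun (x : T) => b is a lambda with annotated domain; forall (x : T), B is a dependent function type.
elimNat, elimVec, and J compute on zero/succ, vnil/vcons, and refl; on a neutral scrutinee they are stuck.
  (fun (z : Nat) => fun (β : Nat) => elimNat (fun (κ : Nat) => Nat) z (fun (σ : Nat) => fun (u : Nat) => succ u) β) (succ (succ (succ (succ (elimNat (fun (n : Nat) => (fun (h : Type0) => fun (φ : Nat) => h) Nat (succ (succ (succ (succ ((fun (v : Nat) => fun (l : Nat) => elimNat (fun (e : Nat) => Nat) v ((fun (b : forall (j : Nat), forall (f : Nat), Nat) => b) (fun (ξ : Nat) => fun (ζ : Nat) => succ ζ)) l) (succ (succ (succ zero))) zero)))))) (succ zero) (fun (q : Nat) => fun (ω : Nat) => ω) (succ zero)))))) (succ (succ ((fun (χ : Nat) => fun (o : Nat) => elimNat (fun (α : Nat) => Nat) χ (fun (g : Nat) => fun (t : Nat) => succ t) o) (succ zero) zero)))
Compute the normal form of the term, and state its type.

resulting normal form:
  succ (succ (succ (succ (succ (succ (succ (succ zero)))))))
inferred type:
  Nat
observation: contracting a beta-redex first, the term normalizes in 19 steps.


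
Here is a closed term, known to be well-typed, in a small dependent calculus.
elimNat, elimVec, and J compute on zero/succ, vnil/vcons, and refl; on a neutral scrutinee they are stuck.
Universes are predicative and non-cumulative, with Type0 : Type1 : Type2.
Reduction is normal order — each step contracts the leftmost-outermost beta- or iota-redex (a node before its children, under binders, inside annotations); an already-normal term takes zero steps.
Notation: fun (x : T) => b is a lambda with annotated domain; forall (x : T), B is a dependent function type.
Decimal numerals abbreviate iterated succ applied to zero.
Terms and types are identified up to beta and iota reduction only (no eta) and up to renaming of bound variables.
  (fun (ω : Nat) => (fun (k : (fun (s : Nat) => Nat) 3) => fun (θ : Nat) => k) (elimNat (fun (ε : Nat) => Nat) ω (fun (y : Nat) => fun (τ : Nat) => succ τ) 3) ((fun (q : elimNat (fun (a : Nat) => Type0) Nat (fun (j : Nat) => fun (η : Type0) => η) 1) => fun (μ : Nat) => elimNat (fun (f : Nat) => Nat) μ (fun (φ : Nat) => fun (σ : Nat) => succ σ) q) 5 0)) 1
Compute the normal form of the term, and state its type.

resulting normal form:
  4
inferred type:
  Nat


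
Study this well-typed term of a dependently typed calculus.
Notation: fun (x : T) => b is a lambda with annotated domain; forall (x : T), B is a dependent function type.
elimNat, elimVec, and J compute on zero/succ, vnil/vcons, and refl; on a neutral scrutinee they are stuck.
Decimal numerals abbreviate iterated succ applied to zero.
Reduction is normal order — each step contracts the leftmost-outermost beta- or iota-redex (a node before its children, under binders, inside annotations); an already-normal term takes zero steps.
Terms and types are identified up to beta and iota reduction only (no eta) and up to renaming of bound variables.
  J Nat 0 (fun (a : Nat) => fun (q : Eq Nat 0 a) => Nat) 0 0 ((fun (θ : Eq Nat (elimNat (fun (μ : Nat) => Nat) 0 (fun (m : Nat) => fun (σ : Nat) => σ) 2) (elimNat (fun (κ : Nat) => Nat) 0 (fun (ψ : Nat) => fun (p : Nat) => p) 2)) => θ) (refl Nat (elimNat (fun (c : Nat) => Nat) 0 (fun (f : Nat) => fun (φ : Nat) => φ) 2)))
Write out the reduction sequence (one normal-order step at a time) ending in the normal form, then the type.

normal-order reduction:
  J Nat 0 (fun (a : Nat) => fun (q : Eq Nat 0 a) => Nat) 0 0 ((fun (θ : Eq Nat (elimNat (fun (μ : Nat) => Nat) 0 (fun (m : Nat) => fun (σ : Nat) => σ) 2) (elimNat (fun (κ : Nat) => Nat) 0 (fun (ψ : Nat) => fun (p : Nat) => p) 2)) => θ) (refl Nat (elimNat (fun (c : Nat) => Nat) 0 (fun (f : Nat) => fun (φ : Nat) => φ) 2)))
  ~> J Nat 0 (fun (a : Nat) => fun (q : Eq Nat 0 a) => Nat) 0 0 (refl Nat (elimNat (fun (θ : Nat) => Nat) 0 (fun (μ : Nat) => fun (m : Nat) => m) 2))
  ~> 0
inferred type:
  Nat


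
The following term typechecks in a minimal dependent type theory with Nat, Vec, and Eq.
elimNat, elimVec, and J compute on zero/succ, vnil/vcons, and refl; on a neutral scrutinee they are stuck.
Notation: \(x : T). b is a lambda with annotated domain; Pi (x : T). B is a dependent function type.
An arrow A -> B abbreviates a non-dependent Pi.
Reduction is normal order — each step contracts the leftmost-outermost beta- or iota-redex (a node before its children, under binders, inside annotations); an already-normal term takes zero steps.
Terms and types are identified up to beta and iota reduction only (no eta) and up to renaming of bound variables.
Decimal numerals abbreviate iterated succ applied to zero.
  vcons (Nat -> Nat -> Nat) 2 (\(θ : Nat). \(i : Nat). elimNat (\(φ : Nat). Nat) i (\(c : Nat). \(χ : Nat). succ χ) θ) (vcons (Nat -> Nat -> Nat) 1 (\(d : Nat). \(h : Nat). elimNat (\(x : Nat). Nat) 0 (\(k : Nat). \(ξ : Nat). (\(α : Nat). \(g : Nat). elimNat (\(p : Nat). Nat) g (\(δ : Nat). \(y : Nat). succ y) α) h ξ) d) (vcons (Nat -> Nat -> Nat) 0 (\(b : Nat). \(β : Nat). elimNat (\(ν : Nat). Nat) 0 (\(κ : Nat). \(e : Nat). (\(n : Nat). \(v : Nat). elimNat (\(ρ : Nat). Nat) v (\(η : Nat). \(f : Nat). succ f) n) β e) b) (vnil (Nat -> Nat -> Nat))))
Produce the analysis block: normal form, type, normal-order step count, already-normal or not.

reduced normal form:
  vcons (Nat -> Nat -> Nat) 2 (\(θ : Nat). \(i : Nat). elimNat (\(φ : Nat). Nat) i (\(c : Nat). \(χ : Nat). succ χ) θ) (vcons (Nat -> Nat -> Nat) 1 (\(d : Nat). \(h : Nat). elimNat (\(x : Nat). Nat) 0 (\(k : Nat). \(ξ : Nat). elimNat (\(α : Nat). Nat) ξ (\(g : Nat). \(p : Nat). succ p) h) d) (vcons (Nat -> Nat -> Nat) 0 (\(δ : Nat). \(y : Nat). elimNat (\(b : Nat). Nat) 0 (\(β : Nat). \(ν : Nat). elimNat (\(κ : Nat). Nat) ν (\(e : Nat). \(n : Nat). succ n) y) δ) (vnil (Nat -> Nat -> Nat))))
inferred type:
  Vec (Nat -> Nat -> Nat) 3
normal-order step count: 4
started in normal form: no
first redex: a beta-redex


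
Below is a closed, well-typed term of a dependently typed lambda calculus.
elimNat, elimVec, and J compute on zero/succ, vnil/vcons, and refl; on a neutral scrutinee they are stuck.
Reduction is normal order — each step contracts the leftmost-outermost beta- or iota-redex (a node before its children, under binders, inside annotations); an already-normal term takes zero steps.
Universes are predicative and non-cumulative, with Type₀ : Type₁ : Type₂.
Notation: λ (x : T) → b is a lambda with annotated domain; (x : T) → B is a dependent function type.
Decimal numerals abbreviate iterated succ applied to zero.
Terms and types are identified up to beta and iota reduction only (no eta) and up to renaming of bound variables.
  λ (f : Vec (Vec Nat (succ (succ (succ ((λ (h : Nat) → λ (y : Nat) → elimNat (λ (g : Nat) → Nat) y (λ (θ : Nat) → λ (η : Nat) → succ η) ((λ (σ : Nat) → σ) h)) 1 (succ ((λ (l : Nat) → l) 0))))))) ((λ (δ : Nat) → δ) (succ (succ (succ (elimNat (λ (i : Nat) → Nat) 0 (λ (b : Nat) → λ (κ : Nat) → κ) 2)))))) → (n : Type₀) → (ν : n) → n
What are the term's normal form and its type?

normal form:
  λ (f : Vec (Vec Nat 5) 3) → (h : Type₀) → (y : h) → h
the term's type:
  (f : Vec (Vec Nat 5) 3) → Type₁
observation: 16 normal-order steps normalize the term, beginning with a beta-redex.


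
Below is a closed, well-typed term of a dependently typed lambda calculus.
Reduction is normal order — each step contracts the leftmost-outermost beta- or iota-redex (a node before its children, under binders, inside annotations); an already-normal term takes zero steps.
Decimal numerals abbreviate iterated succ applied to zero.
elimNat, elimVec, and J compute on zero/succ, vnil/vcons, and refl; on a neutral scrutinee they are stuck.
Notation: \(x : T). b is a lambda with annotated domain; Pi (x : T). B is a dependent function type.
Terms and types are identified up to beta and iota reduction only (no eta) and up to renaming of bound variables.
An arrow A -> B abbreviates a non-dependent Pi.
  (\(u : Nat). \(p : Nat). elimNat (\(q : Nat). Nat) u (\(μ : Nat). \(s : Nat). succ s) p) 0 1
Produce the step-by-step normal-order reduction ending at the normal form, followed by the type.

normal-order reduction:
  (\(u : Nat). \(p : Nat). elimNat (\(q : Nat). Nat) u (\(μ : Nat). \(s : Nat). succ s) p) 0 1
  ~> (\(u : Nat). elimNat (\(p : Nat). Nat) 0 (\(q : Nat). \(μ : Nat). succ μ) u) 1
  ~> elimNat (\(u : Nat). Nat) 0 (\(p : Nat). \(q : Nat). succ q) 1
  ~> (\(u : Nat). \(p : Nat). succ p) 0 (elimNat (\(q : Nat). Nat) 0 (\(μ : Nat). \(s : Nat). succ s) 0)
  ~> (\(u : Nat). succ u) (elimNat (\(p : Nat). Nat) 0 (\(q : Nat). \(μ : Nat). succ μ) 0)
  ~> succ (elimNat (\(u : Nat). Nat) 0 (\(p : Nat). \(q : Nat). succ q) 0)
  ~> 1
type:
  Nat


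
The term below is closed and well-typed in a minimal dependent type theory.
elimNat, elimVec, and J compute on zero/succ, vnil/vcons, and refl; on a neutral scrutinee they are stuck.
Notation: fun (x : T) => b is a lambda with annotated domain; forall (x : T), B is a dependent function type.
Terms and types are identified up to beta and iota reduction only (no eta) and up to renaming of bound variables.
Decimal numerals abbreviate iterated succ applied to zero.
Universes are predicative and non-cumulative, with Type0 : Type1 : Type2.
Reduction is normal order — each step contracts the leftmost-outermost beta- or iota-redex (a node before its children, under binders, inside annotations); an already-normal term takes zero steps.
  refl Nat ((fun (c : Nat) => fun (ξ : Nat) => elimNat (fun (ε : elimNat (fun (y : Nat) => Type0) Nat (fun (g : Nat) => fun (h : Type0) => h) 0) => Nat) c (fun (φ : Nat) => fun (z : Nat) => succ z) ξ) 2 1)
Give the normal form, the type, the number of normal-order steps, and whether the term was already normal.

normal form:
  refl Nat 3
inferred type:
  Eq Nat 3 3
steps to reach normal form (normal order): 6
term was already normal: no
first redex: a beta-redex


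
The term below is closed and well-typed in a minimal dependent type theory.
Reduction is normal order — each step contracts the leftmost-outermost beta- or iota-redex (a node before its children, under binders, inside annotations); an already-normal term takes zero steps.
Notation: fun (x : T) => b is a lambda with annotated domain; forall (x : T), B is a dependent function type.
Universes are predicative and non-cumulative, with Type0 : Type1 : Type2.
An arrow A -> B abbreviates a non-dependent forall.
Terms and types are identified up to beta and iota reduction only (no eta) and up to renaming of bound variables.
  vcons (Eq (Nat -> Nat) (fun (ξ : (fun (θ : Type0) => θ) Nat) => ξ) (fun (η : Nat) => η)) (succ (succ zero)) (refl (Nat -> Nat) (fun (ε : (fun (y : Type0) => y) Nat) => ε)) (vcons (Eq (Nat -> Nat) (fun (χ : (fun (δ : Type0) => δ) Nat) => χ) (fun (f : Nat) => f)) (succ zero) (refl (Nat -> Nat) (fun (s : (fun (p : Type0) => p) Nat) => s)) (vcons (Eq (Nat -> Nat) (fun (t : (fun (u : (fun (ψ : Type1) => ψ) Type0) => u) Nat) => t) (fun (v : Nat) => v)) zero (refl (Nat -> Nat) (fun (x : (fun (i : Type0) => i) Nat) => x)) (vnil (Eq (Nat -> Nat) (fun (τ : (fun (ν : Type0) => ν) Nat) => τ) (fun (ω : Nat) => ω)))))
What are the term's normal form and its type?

reduced normal form:
  vcons (Eq (Nat -> Nat) (fun (ξ : Nat) => ξ) (fun (θ : Nat) => θ)) (succ (succ zero)) (refl (Nat -> Nat) (fun (η : Nat) => η)) (vcons (Eq (Nat -> Nat) (fun (ε : Nat) => ε) (fun (y : Nat) => y)) (succ zero) (refl (Nat -> Nat) (fun (χ : Nat) => χ)) (vcons (Eq (Nat -> Nat) (fun (δ : Nat) => δ) (fun (f : Nat) => f)) zero (refl (Nat -> Nat) (fun (s : Nat) => s)) (vnil (Eq (Nat -> Nat) (fun (p : Nat) => p) (fun (t : Nat) => t)))))
inferred type:
  Vec (Eq (Nat -> Nat) (fun (ξ : Nat) => ξ) (fun (θ : Nat) => θ)) (succ (succ (succ zero)))
observation: 7 normal-order steps normalize the term, beginning with a beta-redex.
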